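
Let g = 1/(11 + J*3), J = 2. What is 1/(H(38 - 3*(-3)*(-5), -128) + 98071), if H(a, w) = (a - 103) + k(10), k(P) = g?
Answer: 17/1665338 ≈ 1.0208e-5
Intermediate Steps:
g = 1/17 (g = 1/(11 + 2*3) = 1/(11 + 6) = 1/17 ≈ 0.058824)
k(P) = 1/17
H(a, w) = -1750/17 + a (H(a, w) = (a - 103) + 1/17 = (-103 + a) + 1/17 = -1750/17 + a)
1/(H(38 - 3*(-3)*(-5), -128) + 98071) = 1/((-1750/17 + (38 - 3*(-3)*(-5))) + 98071) = 1/((-1750/17 + (38 - (-9)*(-5))) + 98071) = 1/((-1750/17 + (38 - 1*45)) + 98071) = 1/((-1750/17 + (38 - 45)) + 98071) = 1/((-1750/17 - 7) + 98071) = 1/(-1869/17 + 98071) = 1/(1665338/17) = 17/1665338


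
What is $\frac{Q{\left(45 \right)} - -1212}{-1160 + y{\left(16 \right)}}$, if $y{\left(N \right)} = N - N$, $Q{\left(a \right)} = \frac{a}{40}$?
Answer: $- \frac{1941}{1856} \approx -1.0458$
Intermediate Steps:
$Q{\left(a \right)} = \frac{a}{40}$ ($Q{\left(a \right)} = a \frac{1}{40} = \frac{a}{40}$)
$y{\left(N \right)} = 0$
$\frac{Q{\left(45 \right)} - -1212}{-1160 + y{\left(16 \right)}} = \frac{\frac{1}{40} \cdot 45 - -1212}{-1160 + 0} = \frac{\frac{9}{8} + 1212}{-1160} = \frac{9705}{8} \left(- \frac{1}{1160}\right) = - \frac{1941}{1856}$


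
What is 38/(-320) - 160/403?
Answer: -33257/64480 ≈ -0.51577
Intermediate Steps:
38/(-320) - 160/403 = 38*(-1/320) - 160*1/403 = -19/160 - 160/403 = -33257/64480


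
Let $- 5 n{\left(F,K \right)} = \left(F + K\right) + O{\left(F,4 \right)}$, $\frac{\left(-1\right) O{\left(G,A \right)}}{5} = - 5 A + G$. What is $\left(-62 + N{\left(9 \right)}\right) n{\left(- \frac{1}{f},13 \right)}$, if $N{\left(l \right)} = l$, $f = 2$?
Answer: $1219$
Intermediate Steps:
$O{\left(G,A \right)} = - 5 G + 25 A$ ($O{\left(G,A \right)} = - 5 \left(- 5 A + G\right) = - 5 \left(G - 5 A\right) = - 5 G + 25 A$)
$n{\left(F,K \right)} = -20 - \frac{K}{5} + \frac{4 F}{5}$ ($n{\left(F,K \right)} = - \frac{\left(F + K\right) - \left(-100 + 5 F\right)}{5} = - \frac{100 + K - 4 F}{5} = -20 - \frac{K}{5} + \frac{4 F}{5}$)
$\left(-62 + N{\left(9 \right)}\right) n{\left(- \frac{1}{f},13 \right)} = \left(-62 + 9\right) \left(-20 - \frac{13}{5} + \frac{4 \left(- \frac{1}{2}\right)}{5}\right) = - 53 \left(-20 - \frac{13}{5} + \frac{4 \left(\left(-1\right) \frac{1}{2}\right)}{5}\right) = - 53 \left(-20 - \frac{13}{5} + \frac{4}{5} \left(- \frac{1}{2}\right)\right) = - 53 \left(-20 - \frac{13}{5} - \frac{2}{5}\right) = \left(-53\right) \left(-23\right) = 1219$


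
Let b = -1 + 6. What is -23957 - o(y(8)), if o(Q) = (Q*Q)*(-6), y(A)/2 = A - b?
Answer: -23741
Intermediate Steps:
b = 5
y(A) = -10 + 2*A (y(A) = 2*(A - 1*5) = 2*(A - 5) = 2*(-5 + A) = -10 + 2*A)
o(Q) = -6*Q² (o(Q) = Q²*(-6) = -6*Q²)
-23957 - o(y(8)) = -23957 - (-6)*(-10 + 2*8)² = -23957 - (-6)*(-10 + 16)² = -23957 - (-6)*6² = -23957 - (-6)*36 = -23957 - 1*(-216) = -23957 + 216 = -23741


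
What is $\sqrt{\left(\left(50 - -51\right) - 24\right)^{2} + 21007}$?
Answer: $2 \sqrt{6734} \approx 164.12$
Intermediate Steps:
$\sqrt{\left(\left(50 - -51\right) - 24\right)^{2} + 21007} = \sqrt{\left(\left(50 + 51\right) - 24\right)^{2} + 21007} = \sqrt{\left(101 - 24\right)^{2} + 21007} = \sqrt{77^{2} + 21007} = \sqrt{5929 + 21007} = \sqrt{26936} = 2 \sqrt{6734}$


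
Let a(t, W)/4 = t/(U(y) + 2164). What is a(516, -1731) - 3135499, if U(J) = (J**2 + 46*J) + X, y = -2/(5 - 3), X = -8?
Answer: -6619036325/2111 ≈ -3.1355e+6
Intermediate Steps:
y = -1 (y = -2/2 = (1/2)*(-2) = -1)
U(J) = -8 + J**2 + 46*J (U(J) = (J**2 + 46*J) - 8 = -8 + J**2 + 46*J)
a(t, W) = 4*t/2111 (a(t, W) = 4*(t/((-8 + (-1)**2 + 46*(-1)) + 2164)) = 4*(t/((-8 + 1 - 46) + 2164)) = 4*(t/(-53 + 2164)) = 4*(t/2111) = 4*t/2111)
a(516, -1731) - 3135499 = (4/2111)*516 - 3135499 = 2064/2111 - 3135499 = -6619036325/2111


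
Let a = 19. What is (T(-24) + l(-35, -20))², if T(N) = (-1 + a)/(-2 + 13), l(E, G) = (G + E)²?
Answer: 1108423849/121 ≈ 9.1605e+6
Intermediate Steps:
l(E, G) = (E + G)²
T(N) = 18/11 (T(N) = (-1 + 19)/(-2 + 13) = 18/11)
(T(-24) + l(-35, -20))² = (18/11 + (-35 - 20)²)² = (18/11 + (-55)²)² = (18/11 + 3025)² = (33293/11)² = 1108423849/121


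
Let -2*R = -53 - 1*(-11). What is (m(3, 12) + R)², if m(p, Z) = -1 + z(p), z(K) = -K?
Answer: 289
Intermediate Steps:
R = 21 (R = -(-53 - 1*(-11))/2 = -(-53 + 11)/2 = -½*(-42) = 21)
m(p, Z) = -1 - p
(m(3, 12) + R)² = ((-1 - 1*3) + 21)² = ((-1 - 3) + 21)² = (-4 + 21)² = 17² = 289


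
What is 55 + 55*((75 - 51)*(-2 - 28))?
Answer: -39545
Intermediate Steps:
55 + 55*((75 - 51)*(-2 - 28)) = 55 + 55*(24*(-30)) = 55 + 55*(-720) = 55 - 39600 = -39545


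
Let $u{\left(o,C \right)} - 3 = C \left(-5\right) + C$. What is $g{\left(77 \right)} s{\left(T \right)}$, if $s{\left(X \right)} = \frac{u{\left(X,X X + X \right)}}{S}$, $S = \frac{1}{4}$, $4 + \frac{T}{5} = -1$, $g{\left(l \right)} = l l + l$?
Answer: $-57585528$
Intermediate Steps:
$g{\left(l \right)} = l + l^{2}$ ($g{\left(l \right)} = l^{2} + l = l + l^{2}$)
$T = -25$ ($T = -20 + 5 \left(-1\right) = -20 - 5 = -25$)
$u{\left(o,C \right)} = 3 - 4 C$ ($u{\left(o,C \right)} = 3 + \left(C \left(-5\right) + C\right) = 3 + \left(- 5 C + C\right) = 3 - 4 C$)
$S = \frac{1}{4} \approx 0.25$
$s{\left(X \right)} = 12 - 16 X - 16 X^{2}$ ($s{\left(X \right)} = \left(3 - 4 \left(X X + X\right)\right) \frac{1}{\frac{1}{4}} = \left(3 - 4 \left(X^{2} + X\right)\right) 4 = \left(3 - 4 \left(X + X^{2}\right)\right) 4 = \left(3 - \left(4 X + 4 X^{2}\right)\right) 4 = \left(3 - 4 X - 4 X^{2}\right) 4 = 12 - 16 X - 16 X^{2}$)
$g{\left(77 \right)} s{\left(T \right)} = 77 \left(1 + 77\right) \left(12 - - 400 \left(1 - 25\right)\right) = 77 \cdot 78 \left(12 - \left(-400\right) \left(-24\right)\right) = 6006 \left(12 - 9600\right) = 6006 \left(-9588\right) = -57585528$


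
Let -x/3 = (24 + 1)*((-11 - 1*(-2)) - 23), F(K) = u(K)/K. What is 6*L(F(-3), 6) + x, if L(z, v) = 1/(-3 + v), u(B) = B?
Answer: 2402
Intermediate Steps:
F(K) = 1 (F(K) = K/K = 1)
x = 2400 (x = -3*(24 + 1)*((-11 - 1*(-2)) - 23) = -75*((-11 + 2) - 23) = -75*(-9 - 23) = -75*(-32) = -3*(-800) = 2400)
6*L(F(-3), 6) + x = 6/(-3 + 6) + 2400 = 6/3 + 2400 = 6*(⅓) + 2400 = 2 + 2400 = 2402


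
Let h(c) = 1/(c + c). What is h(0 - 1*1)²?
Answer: ¼ ≈ 0.25000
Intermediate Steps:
h(c) = 1/(2*c)
h(0 - 1*1)² = (1/(2*(0 - 1*1)))² = (1/(2*(0 - 1)))² = ((½)/(-1))² = ((½)*(-1))² = (-½)² = ¼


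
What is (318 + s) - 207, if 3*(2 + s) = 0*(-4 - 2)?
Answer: 109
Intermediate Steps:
s = -2 (s = -2 + (0*(-4 - 2))/3 = -2 + (0*(-6))/3 = -2 + (1/3)*0 = -2 + 0 = -2)
(318 + s) - 207 = (318 - 2) - 207 = 316 - 207 = 109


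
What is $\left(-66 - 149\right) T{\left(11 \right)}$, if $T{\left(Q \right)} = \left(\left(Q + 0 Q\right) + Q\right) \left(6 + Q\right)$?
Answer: $-80410$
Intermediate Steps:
$T{\left(Q \right)} = 2 Q \left(6 + Q\right)$ ($T{\left(Q \right)} = \left(\left(Q + 0\right) + Q\right) \left(6 + Q\right) = \left(Q + Q\right) \left(6 + Q\right) = 2 Q \left(6 + Q\right)$)
$\left(-66 - 149\right) T{\left(11 \right)} = \left(-66 - 149\right) 2 \cdot 11 \left(6 + 11\right) = - 215 \cdot 2 \cdot 11 \cdot 17 = \left(-215\right) 374 = -80410$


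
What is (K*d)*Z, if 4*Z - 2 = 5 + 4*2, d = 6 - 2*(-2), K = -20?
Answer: -750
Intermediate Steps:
d = 10 (d = 6 + 4 = 10)
Z = 15/4 (Z = ½ + (5 + 4*2)/4 = ½ + (5 + 8)/4 = ½ + (¼)*13 = ½ + 13/4 = 15/4 ≈ 3.7500)
(K*d)*Z = -20*10*(15/4) = -200*15/4 = -750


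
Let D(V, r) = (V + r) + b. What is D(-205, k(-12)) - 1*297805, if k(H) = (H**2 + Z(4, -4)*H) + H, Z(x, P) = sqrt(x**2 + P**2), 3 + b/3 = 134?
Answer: -297485 - 48*sqrt(2) ≈ -2.9755e+5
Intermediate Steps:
b = 393 (b = -9 + 3*134 = -9 + 402 = 393)
Z(x, P) = sqrt(P**2 + x**2)
k(H) = H + H**2 + 4*H*sqrt(2) (k(H) = (H**2 + sqrt((-4)**2 + 4**2)*H) + H = (H**2 + sqrt(16 + 16)*H) + H = (H**2 + sqrt(32)*H) + H = (H**2 + (4*sqrt(2))*H) + H = (H**2 + 4*H*sqrt(2)) + H = H + H**2 + 4*H*sqrt(2))
D(V, r) = 393 + V + r (D(V, r) = (V + r) + 393 = 393 + V + r)
D(-205, k(-12)) - 1*297805 = (393 - 205 - 12*(1 - 12 + 4*sqrt(2))) - 1*297805 = (393 - 205 - 12*(-11 + 4*sqrt(2))) - 297805 = (393 - 205 + (132 - 48*sqrt(2))) - 297805 = (320 - 48*sqrt(2)) - 297805 = -297485 - 48*sqrt(2)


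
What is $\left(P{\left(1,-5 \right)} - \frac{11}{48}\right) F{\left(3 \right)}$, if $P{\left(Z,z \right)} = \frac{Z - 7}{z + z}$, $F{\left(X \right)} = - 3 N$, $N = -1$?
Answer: $\frac{89}{80} \approx 1.1125$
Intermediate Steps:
$F{\left(X \right)} = 3$ ($F{\left(X \right)} = \left(-3\right) \left(-1\right) = 3$)
$P{\left(Z,z \right)} = \frac{-7 + Z}{2 z}$
$\left(P{\left(1,-5 \right)} - \frac{11}{48}\right) F{\left(3 \right)} = \left(\frac{-7 + 1}{2 \left(-5\right)} - \frac{11}{48}\right) 3 = \left(\frac{1}{2} \left(- \frac{1}{5}\right) \left(-6\right) - \frac{11}{48}\right) 3 = \left(\frac{3}{5} - \frac{11}{48}\right) 3 = \frac{89}{240} \cdot 3 = \frac{89}{80}$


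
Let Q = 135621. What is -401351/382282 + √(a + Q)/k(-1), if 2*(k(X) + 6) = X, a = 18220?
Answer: -401351/382282 - 2*√153841/13 ≈ -61.392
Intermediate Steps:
k(X) = -6 + X/2
-401351/382282 + √(a + Q)/k(-1) = -401351/382282 + √(18220 + 135621)/(-6 + (½)*(-1)) = -401351*1/382282 + √153841/(-6 - ½) = -401351/382282 + √153841/(-13/2) = -401351/382282 + √153841*(-2/13) = -401351/382282 - 2*√153841/13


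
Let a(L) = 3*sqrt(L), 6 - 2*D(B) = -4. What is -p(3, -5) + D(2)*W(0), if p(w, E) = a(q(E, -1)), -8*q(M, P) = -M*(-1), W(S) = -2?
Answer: -10 - 3*sqrt(10)/4 ≈ -12.372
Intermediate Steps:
D(B) = 5 (D(B) = 3 - 1/2*(-4) = 3 + 2 = 5)
q(M, P) = -M/8 (q(M, P) = -(-M)*(-1)/8 = -M/8)
p(w, E) = 3*sqrt(2)*sqrt(-E)/4 (p(w, E) = 3*sqrt(-E/8) = 3*(sqrt(2)*sqrt(-E)/4) = 3*sqrt(2)*sqrt(-E)/4)
-p(3, -5) + D(2)*W(0) = -3*sqrt(2)*sqrt(-1*(-5))/4 + 5*(-2) = -3*sqrt(2)*sqrt(5)/4 - 10 = -3*sqrt(10)/4 - 10 = -10 - 3*sqrt(10)/4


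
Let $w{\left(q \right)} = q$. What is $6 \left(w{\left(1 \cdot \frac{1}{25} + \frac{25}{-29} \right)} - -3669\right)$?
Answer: $\frac{15956574}{725} \approx 22009.0$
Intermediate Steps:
$6 \left(w{\left(1 \cdot \frac{1}{25} + \frac{25}{-29} \right)} - -3669\right) = 6 \left(\left(1 \cdot \frac{1}{25} + \frac{25}{-29}\right) - -3669\right) = 6 \left(\left(1 \cdot \frac{1}{25} + 25 \left(- \frac{1}{29}\right)\right) + 3669\right) = 6 \left(\left(\frac{1}{25} - \frac{25}{29}\right) + 3669\right) = 6 \left(- \frac{596}{725} + 3669\right) = 6 \cdot \frac{2659429}{725} = \frac{15956574}{725}$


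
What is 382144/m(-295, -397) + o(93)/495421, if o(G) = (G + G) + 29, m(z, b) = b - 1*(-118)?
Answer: -189322102639/138222459 ≈ -1369.7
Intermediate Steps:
m(z, b) = 118 + b (m(z, b) = b + 118 = 118 + b)
o(G) = 29 + 2*G (o(G) = 2*G + 29 = 29 + 2*G)
382144/m(-295, -397) + o(93)/495421 = 382144/(118 - 397) + (29 + 2*93)/495421 = 382144/(-279) + (29 + 186)*(1/495421) = 382144*(-1/279) + 215*(1/495421) = -382144/279 + 215/495421 = -189322102639/138222459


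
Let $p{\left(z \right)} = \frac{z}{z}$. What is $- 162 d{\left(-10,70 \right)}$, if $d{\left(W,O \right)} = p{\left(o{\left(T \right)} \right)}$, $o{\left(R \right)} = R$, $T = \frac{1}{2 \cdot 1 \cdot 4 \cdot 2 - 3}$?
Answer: $-162$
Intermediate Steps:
$T = \frac{1}{13}$ ($T = \frac{1}{2 \cdot 4 \cdot 2 - 3} = \frac{1}{8 \cdot 2 - 3} = \frac{1}{16 - 3} = \frac{1}{13} \approx 0.076923$)
$p{\left(z \right)} = 1$
$d{\left(W,O \right)} = 1$
$- 162 d{\left(-10,70 \right)} = \left(-162\right) 1 = -162$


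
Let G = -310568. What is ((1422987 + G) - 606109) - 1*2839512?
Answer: -2333202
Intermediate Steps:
((1422987 + G) - 606109) - 1*2839512 = ((1422987 - 310568) - 606109) - 1*2839512 = (1112419 - 606109) - 2839512 = 506310 - 2839512 = -2333202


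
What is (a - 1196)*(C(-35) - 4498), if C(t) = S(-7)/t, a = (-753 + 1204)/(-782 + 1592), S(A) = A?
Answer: 21776301101/4050 ≈ 5.3769e+6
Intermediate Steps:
a = 451/810 ≈ 0.55679
C(t) = -7/t
(a - 1196)*(C(-35) - 4498) = (451/810 - 1196)*(-7/(-35) - 4498) = -968309*(-7*(-1/35) - 4498)/810 = -968309*(⅕ - 4498)/810 = -968309/810*(-22489/5) = 21776301101/4050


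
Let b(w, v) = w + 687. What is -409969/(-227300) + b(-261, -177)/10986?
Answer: 766791539/416186300 ≈ 1.8424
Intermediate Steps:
b(w, v) = 687 + w
-409969/(-227300) + b(-261, -177)/10986 = -409969/(-227300) + (687 - 261)/10986 = -409969*(-1/227300) + 426*(1/10986) = 409969/227300 + 71/1831 = 766791539/416186300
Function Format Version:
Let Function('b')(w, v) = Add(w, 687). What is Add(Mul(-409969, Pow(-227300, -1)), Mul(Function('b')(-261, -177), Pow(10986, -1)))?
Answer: Rational(766791539, 416186300) ≈ 1.8424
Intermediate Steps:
Function('b')(w, v) = Add(687, w)
Add(Mul(-409969, Pow(-227300, -1)), Mul(Function('b')(-261, -177), Pow(10986, -1))) = Add(Mul(-409969, Pow(-227300, -1)), Mul(Add(687, -261), Pow(10986, -1))) = Add(Mul(-409969, Rational(-1, 227300)), Mul(426, Rational(1, 10986))) = Add(Rational(409969, 227300), Rational(71, 1831)) = Rational(766791539, 416186300)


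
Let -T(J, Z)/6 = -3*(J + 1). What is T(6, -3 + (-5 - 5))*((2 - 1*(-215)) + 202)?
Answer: 52794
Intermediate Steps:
T(J, Z) = 18 + 18*J (T(J, Z) = -(-18)*(J + 1) = -(-18)*(1 + J) = -6*(-3 - 3*J) = 18 + 18*J)
T(6, -3 + (-5 - 5))*((2 - 1*(-215)) + 202) = (18 + 18*6)*((2 - 1*(-215)) + 202) = (18 + 108)*((2 + 215) + 202) = 126*(217 + 202) = 126*419 = 52794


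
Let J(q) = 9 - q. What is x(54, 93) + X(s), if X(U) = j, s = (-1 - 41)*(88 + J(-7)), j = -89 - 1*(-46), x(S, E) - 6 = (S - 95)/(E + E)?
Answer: -6923/186 ≈ -37.220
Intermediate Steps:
x(S, E) = 6 + (-95 + S)/(2*E) (x(S, E) = 6 + (S - 95)/(E + E) = 6 + (-95 + S)/((2*E)) = 6 + (-95 + S)*(1/(2*E)) = 6 + (-95 + S)/(2*E))
j = -43 (j = -89 + 46 = -43)
s = -4368 (s = (-1 - 41)*(88 + (9 - 1*(-7))) = -42*(88 + (9 + 7)) = -42*(88 + 16) = -42*104 = -4368)
X(U) = -43
x(54, 93) + X(s) = (½)*(-95 + 54 + 12*93)/93 - 43 = (½)*(1/93)*(-95 + 54 + 1116) - 43 = (½)*(1/93)*1075 - 43 = 1075/186 - 43 = -6923/186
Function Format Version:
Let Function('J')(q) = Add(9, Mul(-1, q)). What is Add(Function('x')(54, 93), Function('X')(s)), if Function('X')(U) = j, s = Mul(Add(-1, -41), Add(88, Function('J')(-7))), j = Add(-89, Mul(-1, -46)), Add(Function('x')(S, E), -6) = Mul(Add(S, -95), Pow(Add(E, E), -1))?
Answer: Rational(-6923, 186) ≈ -37.220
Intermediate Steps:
Function('x')(S, E) = Add(6, Mul(Rational(1, 2), Pow(E, -1), Add(-95, S))) (Function('x')(S, E) = Add(6, Mul(Add(S, -95), Pow(Add(E, E), -1))) = Add(6, Mul(Add(-95, S), Pow(Mul(2, E), -1))) = Add(6, Mul(Add(-95, S), Mul(Rational(1, 2), Pow(E, -1)))) = Add(6, Mul(Rational(1, 2), Pow(E, -1), Add(-95, S))))
j = -43 (j = Add(-89, 46) = -43)
s = -4368 (s = Mul(Add(-1, -41), Add(88, Add(9, Mul(-1, -7)))) = Mul(-42, Add(88, Add(9, 7))) = Mul(-42, Add(88, 16)) = Mul(-42, 104) = -4368)
Function('X')(U) = -43
Add(Function('x')(54, 93), Function('X')(s)) = Add(Mul(Rational(1, 2), Pow(93, -1), Add(-95, 54, Mul(12, 93))), -43) = Add(Mul(Rational(1, 2), Rational(1, 93), Add(-95, 54, 1116)), -43) = Add(Mul(Rational(1, 2), Rational(1, 93), 1075), -43) = Add(Rational(1075, 186), -43) = Rational(-6923, 186)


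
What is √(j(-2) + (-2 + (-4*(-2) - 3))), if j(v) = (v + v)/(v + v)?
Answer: 2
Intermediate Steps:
j(v) = 1 (j(v) = (2*v)/((2*v)) = (2*v)*(1/(2*v)) = 1)
√(j(-2) + (-2 + (-4*(-2) - 3))) = √(1 + (-2 + (-4*(-2) - 3))) = √(1 + (-2 + (8 - 3))) = √(1 + (-2 + 5)) = √(1 + 3) = √4 = 2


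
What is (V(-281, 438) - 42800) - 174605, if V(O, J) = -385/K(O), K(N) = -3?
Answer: -651830/3 ≈ -2.1728e+5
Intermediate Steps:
V(O, J) = 385/3 (V(O, J) = -385/(-3) = -385*(-⅓) = 385/3)
(V(-281, 438) - 42800) - 174605 = (385/3 - 42800) - 174605 = -128015/3 - 174605 = -651830/3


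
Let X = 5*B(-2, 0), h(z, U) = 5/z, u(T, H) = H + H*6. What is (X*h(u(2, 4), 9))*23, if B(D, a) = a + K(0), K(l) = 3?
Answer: 1725/28 ≈ 61.607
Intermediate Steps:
B(D, a) = 3 + a (B(D, a) = a + 3 = 3 + a)
u(T, H) = 7*H (u(T, H) = H + 6*H = 7*H)
X = 15 (X = 5*(3 + 0) = 5*3 = 15)
(X*h(u(2, 4), 9))*23 = (15*(5/((7*4))))*23 = (15*(5/28))*23 = (75/28)*23 = 1725/28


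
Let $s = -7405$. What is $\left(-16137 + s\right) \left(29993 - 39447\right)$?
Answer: $222566068$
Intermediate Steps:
$\left(-16137 + s\right) \left(29993 - 39447\right) = \left(-16137 - 7405\right) \left(29993 - 39447\right) = \left(-23542\right) \left(-9454\right) = 222566068$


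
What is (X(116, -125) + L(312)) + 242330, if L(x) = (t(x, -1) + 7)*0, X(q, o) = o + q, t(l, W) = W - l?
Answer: 242321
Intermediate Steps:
L(x) = 0 (L(x) = ((-1 - x) + 7)*0 = (6 - x)*0 = 0)
(X(116, -125) + L(312)) + 242330 = ((-125 + 116) + 0) + 242330 = (-9 + 0) + 242330 = -9 + 242330 = 242321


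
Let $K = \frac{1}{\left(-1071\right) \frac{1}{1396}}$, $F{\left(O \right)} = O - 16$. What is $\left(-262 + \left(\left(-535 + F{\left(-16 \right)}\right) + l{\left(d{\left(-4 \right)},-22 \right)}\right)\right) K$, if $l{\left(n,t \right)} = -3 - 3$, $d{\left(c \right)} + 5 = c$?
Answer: $\frac{1165660}{1071} \approx 1088.4$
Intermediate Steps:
$F{\left(O \right)} = -16 + O$
$d{\left(c \right)} = -5 + c$
$l{\left(n,t \right)} = -6$
$K = - \frac{1396}{1071}$ ($K = \frac{1}{\left(-1071\right) \frac{1}{1396}} = \frac{1}{- \frac{1071}{1396}} = - \frac{1396}{1071} \approx -1.3035$)
$\left(-262 + \left(\left(-535 + F{\left(-16 \right)}\right) + l{\left(d{\left(-4 \right)},-22 \right)}\right)\right) K = \left(-262 - 573\right) \left(- \frac{1396}{1071}\right) = \left(-835\right) \left(- \frac{1396}{1071}\right) = \frac{1165660}{1071}$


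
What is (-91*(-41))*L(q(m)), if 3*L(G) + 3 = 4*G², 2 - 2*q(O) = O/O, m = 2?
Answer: -7462/3 ≈ -2487.3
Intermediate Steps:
q(O) = ½ (q(O) = 1 - O/(2*O) = 1 - ½*1 = 1 - ½ = ½)
L(G) = -1 + 4*G²/3 (L(G) = -1 + (4*G²)/3 = -1 + 4*G²/3)
(-91*(-41))*L(q(m)) = (-91*(-41))*(-1 + 4*(½)²/3) = 3731*(-1 + (4/3)*(¼)) = 3731*(-1 + ⅓) = 3731*(-⅔) = -7462/3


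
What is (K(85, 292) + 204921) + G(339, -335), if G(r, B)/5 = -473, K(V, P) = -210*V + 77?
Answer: 184783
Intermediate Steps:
K(V, P) = 77 - 210*V
G(r, B) = -2365 (G(r, B) = 5*(-473) = -2365)
(K(85, 292) + 204921) + G(339, -335) = ((77 - 210*85) + 204921) - 2365 = ((77 - 17850) + 204921) - 2365 = (-17773 + 204921) - 2365 = 187148 - 2365 = 184783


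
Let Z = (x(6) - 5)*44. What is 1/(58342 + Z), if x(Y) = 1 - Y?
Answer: 1/57902 ≈ 1.7271e-5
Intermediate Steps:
Z = -440 (Z = ((1 - 1*6) - 5)*44 = ((1 - 6) - 5)*44 = (-5 - 5)*44 = -10*44 = -440)
1/(58342 + Z) = 1/(58342 - 440) = 1/57902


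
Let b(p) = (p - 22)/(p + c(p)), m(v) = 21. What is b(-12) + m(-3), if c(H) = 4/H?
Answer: 879/37 ≈ 23.757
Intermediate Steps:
b(p) = (-22 + p)/(p + 4/p) (b(p) = (p - 22)/(p + 4/p) = (-22 + p)/(p + 4/p))
b(-12) + m(-3) = -12*(-22 - 12)/(4 + (-12)²) + 21 = -12*(-34)/(4 + 144) + 21 = -12*(-34)/148 + 21 = -12*1/148*(-34) + 21 = 102/37 + 21 = 879/37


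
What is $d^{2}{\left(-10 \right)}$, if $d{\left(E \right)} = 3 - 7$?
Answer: $16$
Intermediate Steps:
$d{\left(E \right)} = -4$
$d^{2}{\left(-10 \right)} = \left(-4\right)^{2} = 16$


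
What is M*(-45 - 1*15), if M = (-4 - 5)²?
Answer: -4860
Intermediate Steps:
M = 81 (M = (-9)² = 81)
M*(-45 - 1*15) = 81*(-45 - 1*15) = 81*(-45 - 15) = 81*(-60) = -4860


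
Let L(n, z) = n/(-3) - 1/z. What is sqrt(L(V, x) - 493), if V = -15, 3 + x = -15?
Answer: I*sqrt(17566)/6 ≈ 22.089*I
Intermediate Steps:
x = -18 (x = -3 - 15 = -18)
L(n, z) = -1/z - n/3 (L(n, z) = n*(-1/3) - 1/z = -n/3 - 1/z = -1/z - n/3)
sqrt(L(V, x) - 493) = sqrt((-1/(-18) - 1/3*(-15)) - 493) = sqrt((-1*(-1/18) + 5) - 493) = sqrt((1/18 + 5) - 493) = sqrt(91/18 - 493) = sqrt(-8783/18) = I*sqrt(17566)/6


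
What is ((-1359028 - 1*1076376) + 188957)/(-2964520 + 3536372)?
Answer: -2246447/571852 ≈ -3.9284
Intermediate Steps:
((-1359028 - 1*1076376) + 188957)/(-2964520 + 3536372) = ((-1359028 - 1076376) + 188957)/571852 = (-2435404 + 188957)*(1/571852) = -2246447*1/571852 = -2246447/571852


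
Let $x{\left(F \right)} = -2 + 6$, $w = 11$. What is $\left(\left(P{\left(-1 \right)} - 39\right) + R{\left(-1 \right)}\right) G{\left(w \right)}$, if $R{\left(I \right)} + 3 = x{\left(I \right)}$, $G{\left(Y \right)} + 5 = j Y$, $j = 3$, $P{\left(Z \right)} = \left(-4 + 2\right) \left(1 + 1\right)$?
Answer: $-1176$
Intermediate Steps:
$P{\left(Z \right)} = -4$ ($P{\left(Z \right)} = \left(-2\right) 2 = -4$)
$G{\left(Y \right)} = -5 + 3 Y$
$x{\left(F \right)} = 4$
$R{\left(I \right)} = 1$ ($R{\left(I \right)} = -3 + 4 = 1$)
$\left(\left(P{\left(-1 \right)} - 39\right) + R{\left(-1 \right)}\right) G{\left(w \right)} = \left(\left(-4 - 39\right) + 1\right) \left(-5 + 3 \cdot 11\right) = \left(\left(-4 - 39\right) + 1\right) \left(-5 + 33\right) = \left(-43 + 1\right) 28 = \left(-42\right) 28 = -1176$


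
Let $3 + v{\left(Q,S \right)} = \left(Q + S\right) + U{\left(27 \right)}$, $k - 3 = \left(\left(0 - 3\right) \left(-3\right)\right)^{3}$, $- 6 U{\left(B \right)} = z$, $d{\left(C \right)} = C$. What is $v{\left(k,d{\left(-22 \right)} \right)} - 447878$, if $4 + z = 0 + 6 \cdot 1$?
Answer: $- \frac{1341514}{3} \approx -4.4717 \cdot 10^{5}$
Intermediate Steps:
$z = 2$ ($z = -4 + \left(0 + 6 \cdot 1\right) = -4 + \left(0 + 6\right) = -4 + 6 = 2$)
$U{\left(B \right)} = - \frac{1}{3}$ ($U{\left(B \right)} = \left(- \frac{1}{6}\right) 2 = - \frac{1}{3}$)
$k = 732$ ($k = 3 + \left(\left(0 - 3\right) \left(-3\right)\right)^{3} = 3 + \left(\left(-3\right) \left(-3\right)\right)^{3} = 3 + 9^{3} = 3 + 729 = 732$)
$v{\left(Q,S \right)} = - \frac{10}{3} + Q + S$ ($v{\left(Q,S \right)} = -3 - \left(\frac{1}{3} - Q - S\right) = -3 + \left(- \frac{1}{3} + Q + S\right) = - \frac{10}{3} + Q + S$)
$v{\left(k,d{\left(-22 \right)} \right)} - 447878 = \left(- \frac{10}{3} + 732 - 22\right) - 447878 = \frac{2120}{3} - 447878 = - \frac{1341514}{3}$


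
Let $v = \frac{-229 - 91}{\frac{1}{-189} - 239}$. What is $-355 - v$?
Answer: $- \frac{4024135}{11293} \approx -356.34$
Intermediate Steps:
$v = \frac{15120}{11293}$ ($v = - \frac{320}{- \frac{1}{189} - 239} = - \frac{320}{- \frac{45172}{189}} = \left(-320\right) \left(- \frac{189}{45172}\right) = \frac{15120}{11293} \approx 1.3389$)
$-355 - v = -355 - \frac{15120}{11293} = - \frac{4024135}{11293}$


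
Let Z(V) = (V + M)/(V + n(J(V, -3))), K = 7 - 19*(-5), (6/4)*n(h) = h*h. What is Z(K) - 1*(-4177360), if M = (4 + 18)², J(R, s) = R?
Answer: 14700130133/3519 ≈ 4.1774e+6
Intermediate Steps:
n(h) = 2*h²/3 (n(h) = 2*(h*h)/3 = 2*h²/3)
K = 102 (K = 7 + 95 = 102)
M = 484 (M = 22² = 484)
Z(V) = (484 + V)/(V + 2*V²/3) (Z(V) = (V + 484)/(V + 2*V²/3) = (484 + V)/(V + 2*V²/3))
Z(K) - 1*(-4177360) = 3*(484 + 102)/(102*(3 + 2*102)) - 1*(-4177360) = 3*(1/102)*586/(3 + 204) + 4177360 = 3*(1/102)*586/207 + 4177360 = 3*(1/102)*(1/207)*586 + 4177360 = 293/3519 + 4177360 = 14700130133/3519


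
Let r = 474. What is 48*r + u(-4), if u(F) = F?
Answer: 22748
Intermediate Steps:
48*r + u(-4) = 48*474 - 4 = 22752 - 4 = 22748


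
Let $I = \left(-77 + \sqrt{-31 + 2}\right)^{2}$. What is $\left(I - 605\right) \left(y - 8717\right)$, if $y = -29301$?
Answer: $-201305310 + 5854772 i \sqrt{29} \approx -2.0131 \cdot 10^{8} + 3.1529 \cdot 10^{7} i$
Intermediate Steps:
$I = \left(-77 + i \sqrt{29}\right)^{2}$ ($I = \left(-77 + \sqrt{-29}\right)^{2} = \left(-77 + i \sqrt{29}\right)^{2} \approx 5900.0 - 829.32 i$)
$\left(I - 605\right) \left(y - 8717\right) = \left(\left(77 - i \sqrt{29}\right)^{2} - 605\right) \left(-29301 - 8717\right) = \left(-605 + \left(77 - i \sqrt{29}\right)^{2}\right) \left(-38018\right) = 23000890 - 38018 \left(77 - i \sqrt{29}\right)^{2}$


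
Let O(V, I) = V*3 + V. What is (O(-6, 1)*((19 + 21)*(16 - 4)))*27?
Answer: -311040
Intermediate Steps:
O(V, I) = 4*V (O(V, I) = 3*V + V = 4*V)
(O(-6, 1)*((19 + 21)*(16 - 4)))*27 = ((4*(-6))*((19 + 21)*(16 - 4)))*27 = -960*12*27 = -24*480*27 = -11520*27 = -311040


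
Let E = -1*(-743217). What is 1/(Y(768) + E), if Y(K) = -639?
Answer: 1/742578 ≈ 1.3467e-6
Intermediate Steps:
E = 743217
1/(Y(768) + E) = 1/(-639 + 743217) = 1/742578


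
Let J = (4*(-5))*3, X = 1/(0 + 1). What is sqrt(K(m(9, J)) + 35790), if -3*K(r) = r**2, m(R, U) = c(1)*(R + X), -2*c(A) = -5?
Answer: sqrt(320235)/3 ≈ 188.63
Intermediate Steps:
X = 1 (X = 1/1 = 1)
J = -60 (J = -20*3 = -60)
c(A) = 5/2 (c(A) = -1/2*(-5) = 5/2)
m(R, U) = 5/2 + 5*R/2 (m(R, U) = 5*(R + 1)/2 = 5*(1 + R)/2 = 5/2 + 5*R/2)
K(r) = -r**2/3
sqrt(K(m(9, J)) + 35790) = sqrt(-(5/2 + (5/2)*9)**2/3 + 35790) = sqrt(-(5/2 + 45/2)**2/3 + 35790) = sqrt(-1/3*25**2 + 35790) = sqrt(-1/3*625 + 35790) = sqrt(-625/3 + 35790) = sqrt(106745/3) = sqrt(320235)/3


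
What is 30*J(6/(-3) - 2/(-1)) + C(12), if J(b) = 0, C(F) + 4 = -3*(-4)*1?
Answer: 8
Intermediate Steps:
C(F) = 8 (C(F) = -4 - 3*(-4)*1 = -4 + 12*1 = -4 + 12 = 8)
30*J(6/(-3) - 2/(-1)) + C(12) = 30*0 + 8 = 0 + 8 = 8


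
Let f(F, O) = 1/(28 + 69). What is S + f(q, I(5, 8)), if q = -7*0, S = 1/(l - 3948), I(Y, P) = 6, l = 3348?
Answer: 503/58200 ≈ 0.0086426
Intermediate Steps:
S = -1/600 (S = 1/(3348 - 3948) = 1/(-600) = -1/600 ≈ -0.0016667)
q = 0
f(F, O) = 1/97
S + f(q, I(5, 8)) = -1/600 + 1/97 = 503/58200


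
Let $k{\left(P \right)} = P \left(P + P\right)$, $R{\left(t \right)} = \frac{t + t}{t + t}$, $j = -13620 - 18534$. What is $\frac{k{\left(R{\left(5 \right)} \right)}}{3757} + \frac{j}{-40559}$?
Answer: $\frac{120883696}{152380163} \approx 0.7933$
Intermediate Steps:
$j = -32154$ ($j = -13620 - 18534 = -32154$)
$R{\left(t \right)} = 1$ ($R{\left(t \right)} = \frac{2 t}{2 t} = 2 t \frac{1}{2 t} = 1$)
$k{\left(P \right)} = 2 P^{2}$ ($k{\left(P \right)} = P 2 P = 2 P^{2}$)
$\frac{k{\left(R{\left(5 \right)} \right)}}{3757} + \frac{j}{-40559} = \frac{2 \cdot 1^{2}}{3757} - \frac{32154}{-40559} = 2 \cdot 1 \cdot \frac{1}{3757} - - \frac{32154}{40559} = 2 \cdot \frac{1}{3757} + \frac{32154}{40559} = \frac{2}{3757} + \frac{32154}{40559} = \frac{120883696}{152380163}$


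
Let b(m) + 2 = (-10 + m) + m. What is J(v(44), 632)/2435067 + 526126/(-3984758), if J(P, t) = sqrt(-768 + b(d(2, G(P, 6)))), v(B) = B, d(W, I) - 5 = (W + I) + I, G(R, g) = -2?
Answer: -263063/1992379 + I*sqrt(86)/811689 ≈ -0.13203 + 1.1425e-5*I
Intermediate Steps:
d(W, I) = 5 + W + 2*I (d(W, I) = 5 + ((W + I) + I) = 5 + ((I + W) + I) = 5 + (W + 2*I) = 5 + W + 2*I)
b(m) = -12 + 2*m (b(m) = -2 + ((-10 + m) + m) = -2 + (-10 + 2*m) = -12 + 2*m)
J(P, t) = 3*I*sqrt(86) (J(P, t) = sqrt(-768 + (-12 + 2*(5 + 2 + 2*(-2)))) = sqrt(-768 + (-12 + 2*(5 + 2 - 4))) = sqrt(-768 + (-12 + 2*3)) = sqrt(-768 + (-12 + 6)) = sqrt(-768 - 6) = sqrt(-774) = 3*I*sqrt(86))
J(v(44), 632)/2435067 + 526126/(-3984758) = (3*I*sqrt(86))/2435067 + 526126/(-3984758) = (3*I*sqrt(86))*(1/2435067) + 526126*(-1/3984758) = I*sqrt(86)/811689 - 263063/1992379 = -263063/1992379 + I*sqrt(86)/811689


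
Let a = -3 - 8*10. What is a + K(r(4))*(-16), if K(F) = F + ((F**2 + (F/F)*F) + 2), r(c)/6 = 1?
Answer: -883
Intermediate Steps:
r(c) = 6 (r(c) = 6*1 = 6)
K(F) = 2 + F**2 + 2*F (K(F) = F + ((F**2 + 1*F) + 2) = F + ((F**2 + F) + 2) = F + ((F + F**2) + 2) = F + (2 + F + F**2) = 2 + F**2 + 2*F)
a = -83 (a = -3 - 80 = -83)
a + K(r(4))*(-16) = -83 + (2 + 6**2 + 2*6)*(-16) = -83 + (2 + 36 + 12)*(-16) = -83 + 50*(-16) = -83 - 800 = -883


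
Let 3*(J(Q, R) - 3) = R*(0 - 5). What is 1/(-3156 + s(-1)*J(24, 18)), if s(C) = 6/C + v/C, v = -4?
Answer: -1/3102 ≈ -0.00032237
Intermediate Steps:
J(Q, R) = 3 - 5*R/3 (J(Q, R) = 3 + (R*(0 - 5))/3 = 3 + (R*(-5))/3 = 3 + (-5*R)/3 = 3 - 5*R/3)
s(C) = 2/C (s(C) = 6/C - 4/C = 2/C)
1/(-3156 + s(-1)*J(24, 18)) = 1/(-3156 + (2/(-1))*(3 - 5/3*18)) = 1/(-3156 + (2*(-1))*(3 - 30)) = 1/(-3156 - 2*(-27)) = 1/(-3156 + 54) = 1/(-3102) = -1/3102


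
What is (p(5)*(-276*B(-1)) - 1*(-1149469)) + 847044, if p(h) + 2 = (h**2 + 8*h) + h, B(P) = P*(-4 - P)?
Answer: 1940209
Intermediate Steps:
p(h) = -2 + h**2 + 9*h (p(h) = -2 + ((h**2 + 8*h) + h) = -2 + (h**2 + 9*h) = -2 + h**2 + 9*h)
(p(5)*(-276*B(-1)) - 1*(-1149469)) + 847044 = ((-2 + 5**2 + 9*5)*(-(-276)*(-1)*(4 - 1)) - 1*(-1149469)) + 847044 = ((-2 + 25 + 45)*(-(-276)*(-1)*3) + 1149469) + 847044 = (68*(-276*3) + 1149469) + 847044 = (68*(-828) + 1149469) + 847044 = (-56304 + 1149469) + 847044 = 1093165 + 847044 = 1940209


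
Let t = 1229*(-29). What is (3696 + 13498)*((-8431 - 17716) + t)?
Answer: -1062382872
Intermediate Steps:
t = -35641
(3696 + 13498)*((-8431 - 17716) + t) = (3696 + 13498)*((-8431 - 17716) - 35641) = 17194*(-26147 - 35641) = 17194*(-61788) = -1062382872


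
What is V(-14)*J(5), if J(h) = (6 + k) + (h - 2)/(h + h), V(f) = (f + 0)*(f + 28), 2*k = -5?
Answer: -3724/5 ≈ -744.80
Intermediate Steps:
k = -5/2 (k = (½)*(-5) = -5/2 ≈ -2.5000)
V(f) = f*(28 + f)
J(h) = 7/2 + (-2 + h)/(2*h) (J(h) = (6 - 5/2) + (h - 2)/(h + h) = 7/2 + (-2 + h)/((2*h)) = 7/2 + (-2 + h)*(1/(2*h)) = 7/2 + (-2 + h)/(2*h))
V(-14)*J(5) = (-14*(28 - 14))*(4 - 1/5) = (-14*14)*(4 - 1*⅕) = -196*(4 - ⅕) = -196*19/5 = -3724/5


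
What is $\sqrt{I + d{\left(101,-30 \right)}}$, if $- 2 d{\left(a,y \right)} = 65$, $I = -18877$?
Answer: $\frac{i \sqrt{75638}}{2} \approx 137.51 i$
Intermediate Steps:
$d{\left(a,y \right)} = - \frac{65}{2}$ ($d{\left(a,y \right)} = \left(- \frac{1}{2}\right) 65 = - \frac{65}{2}$)
$\sqrt{I + d{\left(101,-30 \right)}} = \sqrt{-18877 - \frac{65}{2}} = \sqrt{- \frac{37819}{2}} = \frac{i \sqrt{75638}}{2}$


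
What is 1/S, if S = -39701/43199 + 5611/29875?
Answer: -1290570125/943677786 ≈ -1.3676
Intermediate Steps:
S = -943677786/1290570125 (S = -39701*1/43199 + 5611*(1/29875) = -39701/43199 + 5611/29875 = -943677786/1290570125 ≈ -0.73121)
1/S = 1/(-943677786/1290570125) = -1290570125/943677786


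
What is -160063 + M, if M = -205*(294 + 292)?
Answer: -280193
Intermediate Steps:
M = -120130 (M = -205*586 = -120130)
-160063 + M = -160063 - 120130 = -280193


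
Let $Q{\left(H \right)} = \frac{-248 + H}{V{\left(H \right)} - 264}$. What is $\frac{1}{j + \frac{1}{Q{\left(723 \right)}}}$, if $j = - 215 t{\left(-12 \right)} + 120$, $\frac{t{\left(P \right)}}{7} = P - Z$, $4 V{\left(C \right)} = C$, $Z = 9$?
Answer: $\frac{1900}{60277167} \approx 3.1521 \cdot 10^{-5}$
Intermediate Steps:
$V{\left(C \right)} = \frac{C}{4}$
$t{\left(P \right)} = -63 + 7 P$ ($t{\left(P \right)} = 7 \left(P - 9\right) = 7 \left(-9 + P\right) = -63 + 7 P$)
$Q{\left(H \right)} = \frac{-248 + H}{-264 + \frac{H}{4}}$ ($Q{\left(H \right)} = \frac{-248 + H}{\frac{H}{4} - 264} = \frac{-248 + H}{-264 + \frac{H}{4}}$)
$j = 31725$ ($j = - 215 \left(-63 + 7 \left(-12\right)\right) + 120 = - 215 \left(-63 - 84\right) + 120 = \left(-215\right) \left(-147\right) + 120 = 31605 + 120 = 31725$)
$\frac{1}{j + \frac{1}{Q{\left(723 \right)}}} = \frac{1}{31725 + \frac{1}{4 \frac{1}{-1056 + 723} \left(-248 + 723\right)}} = \frac{1}{31725 + \frac{1}{4 \frac{1}{-333} \cdot 475}} = \frac{1}{31725 + \frac{1}{4 \left(- \frac{1}{333}\right) 475}} = \frac{1}{31725 + \frac{1}{- \frac{1900}{333}}} = \frac{1}{31725 - \frac{333}{1900}} = \frac{1}{\frac{60277167}{1900}} = \frac{1900}{60277167}$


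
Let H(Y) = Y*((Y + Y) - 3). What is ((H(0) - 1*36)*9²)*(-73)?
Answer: 212868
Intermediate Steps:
H(Y) = Y*(-3 + 2*Y) (H(Y) = Y*(2*Y - 3) = Y*(-3 + 2*Y))
((H(0) - 1*36)*9²)*(-73) = ((0*(-3 + 2*0) - 1*36)*9²)*(-73) = ((0*(-3 + 0) - 36)*81)*(-73) = ((0*(-3) - 36)*81)*(-73) = ((0 - 36)*81)*(-73) = -36*81*(-73) = -2916*(-73) = 212868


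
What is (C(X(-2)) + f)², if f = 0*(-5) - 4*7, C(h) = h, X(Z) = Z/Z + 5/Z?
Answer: 3481/4 ≈ 870.25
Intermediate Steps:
X(Z) = 1 + 5/Z
f = -28 (f = 0 - 28 = -28)
(C(X(-2)) + f)² = ((5 - 2)/(-2) - 28)² = (-½*3 - 28)² = (-3/2 - 28)² = (-59/2)² = 3481/4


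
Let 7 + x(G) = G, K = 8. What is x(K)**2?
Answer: 1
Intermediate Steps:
x(G) = -7 + G
x(K)**2 = (-7 + 8)**2 = 1**2 = 1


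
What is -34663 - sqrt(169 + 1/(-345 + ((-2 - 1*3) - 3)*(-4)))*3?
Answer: -34663 - 12*sqrt(1034778)/313 ≈ -34702.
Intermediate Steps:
-34663 - sqrt(169 + 1/(-345 + ((-2 - 1*3) - 3)*(-4)))*3 = -34663 - sqrt(169 + 1/(-345 + ((-2 - 3) - 3)*(-4)))*3 = -34663 - sqrt(169 + 1/(-345 + (-5 - 3)*(-4)))*3 = -34663 - sqrt(169 + 1/(-345 - 8*(-4)))*3 = -34663 - sqrt(169 + 1/(-345 + 32))*3 = -34663 - sqrt(169 + 1/(-313))*3 = -34663 - sqrt(169 - 1/313)*3 = -34663 - sqrt(52896/313)*3 = -34663 - 4*sqrt(1034778)/313*3 = -34663 - 12*sqrt(1034778)/313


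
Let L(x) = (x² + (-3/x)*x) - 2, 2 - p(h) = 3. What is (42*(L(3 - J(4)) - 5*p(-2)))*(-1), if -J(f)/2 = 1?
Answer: -1050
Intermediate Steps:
p(h) = -1 (p(h) = 2 - 1*3 = 2 - 3 = -1)
J(f) = -2 (J(f) = -2*1 = -2)
L(x) = -5 + x² (L(x) = (x² - 3) - 2 = (-3 + x²) - 2 = -5 + x²)
(42*(L(3 - J(4)) - 5*p(-2)))*(-1) = (42*((-5 + (3 - 1*(-2))²) - 5*(-1)))*(-1) = (42*((-5 + (3 + 2)²) + 5))*(-1) = (42*((-5 + 5²) + 5))*(-1) = (42*((-5 + 25) + 5))*(-1) = (42*(20 + 5))*(-1) = (42*25)*(-1) = 1050*(-1) = -1050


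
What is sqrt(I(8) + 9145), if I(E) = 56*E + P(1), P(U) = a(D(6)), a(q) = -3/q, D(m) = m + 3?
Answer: sqrt(86334)/3 ≈ 97.942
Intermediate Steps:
D(m) = 3 + m
P(U) = -1/3 (P(U) = -3/(3 + 6) = -3/9 = -3*1/9 = -1/3)
I(E) = -1/3 + 56*E (I(E) = 56*E - 1/3 = -1/3 + 56*E)
sqrt(I(8) + 9145) = sqrt((-1/3 + 56*8) + 9145) = sqrt((-1/3 + 448) + 9145) = sqrt(1343/3 + 9145) = sqrt(28778/3) = sqrt(86334)/3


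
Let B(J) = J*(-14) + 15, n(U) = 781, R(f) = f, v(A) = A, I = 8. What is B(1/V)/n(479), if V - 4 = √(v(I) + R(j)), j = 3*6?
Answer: 103/3905 - 7*√26/3905 ≈ 0.017236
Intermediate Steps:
j = 18
V = 4 + √26 (V = 4 + √(8 + 18) = 4 + √26 ≈ 9.0990)
B(J) = 15 - 14*J (B(J) = -14*J + 15 = 15 - 14*J)
B(1/V)/n(479) = (15 - 14/(4 + √26))/781 = (15 - 14/(4 + √26))*(1/781) = 15/781 - 14/(781*(4 + √26))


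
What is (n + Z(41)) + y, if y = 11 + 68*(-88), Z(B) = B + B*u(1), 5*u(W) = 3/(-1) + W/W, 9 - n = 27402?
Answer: -166707/5 ≈ -33341.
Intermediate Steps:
n = -27393 (n = 9 - 1*27402 = 9 - 27402 = -27393)
u(W) = -2/5 (u(W) = (3/(-1) + W/W)/5 = (3*(-1) + 1)/5 = (-3 + 1)/5 = (1/5)*(-2) = -2/5)
Z(B) = 3*B/5 (Z(B) = B + B*(-2/5) = B - 2*B/5 = 3*B/5)
y = -5973 (y = 11 - 5984 = -5973)
(n + Z(41)) + y = (-27393 + (3/5)*41) - 5973 = (-27393 + 123/5) - 5973 = -136842/5 - 5973 = -166707/5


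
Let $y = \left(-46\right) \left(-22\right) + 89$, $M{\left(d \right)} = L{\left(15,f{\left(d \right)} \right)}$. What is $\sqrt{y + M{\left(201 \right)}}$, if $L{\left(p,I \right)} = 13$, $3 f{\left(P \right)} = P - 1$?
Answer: $\sqrt{1114} \approx 33.377$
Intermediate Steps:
$f{\left(P \right)} = - \frac{1}{3} + \frac{P}{3}$ ($f{\left(P \right)} = \frac{P - 1}{3} = \frac{-1 + P}{3} = - \frac{1}{3} + \frac{P}{3}$)
$M{\left(d \right)} = 13$
$y = 1101$ ($y = 1012 + 89 = 1101$)
$\sqrt{y + M{\left(201 \right)}} = \sqrt{1101 + 13} = \sqrt{1114}$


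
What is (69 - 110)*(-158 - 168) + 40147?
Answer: 53513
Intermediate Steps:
(69 - 110)*(-158 - 168) + 40147 = -41*(-326) + 40147 = 13366 + 40147 = 53513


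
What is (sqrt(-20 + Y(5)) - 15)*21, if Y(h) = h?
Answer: -315 + 21*I*sqrt(15) ≈ -315.0 + 81.333*I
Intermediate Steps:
(sqrt(-20 + Y(5)) - 15)*21 = (sqrt(-20 + 5) - 15)*21 = (sqrt(-15) - 15)*21 = (I*sqrt(15) - 15)*21 = (-15 + I*sqrt(15))*21 = -315 + 21*I*sqrt(15)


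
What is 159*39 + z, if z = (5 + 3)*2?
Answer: 6217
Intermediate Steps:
z = 16 (z = 8*2 = 16)
159*39 + z = 159*39 + 16 = 6201 + 16 = 6217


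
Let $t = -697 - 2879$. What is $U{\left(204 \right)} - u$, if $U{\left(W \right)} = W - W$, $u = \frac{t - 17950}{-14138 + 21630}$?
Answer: $\frac{10763}{3746} \approx 2.8732$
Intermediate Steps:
$t = -3576$
$u = - \frac{10763}{3746}$ ($u = \frac{-3576 - 17950}{-14138 + 21630} = - \frac{21526}{7492} = \left(-21526\right) \frac{1}{7492} = - \frac{10763}{3746} \approx -2.8732$)
$U{\left(W \right)} = 0$
$U{\left(204 \right)} - u = 0 - - \frac{10763}{3746} = 0 + \frac{10763}{3746} = \frac{10763}{3746}$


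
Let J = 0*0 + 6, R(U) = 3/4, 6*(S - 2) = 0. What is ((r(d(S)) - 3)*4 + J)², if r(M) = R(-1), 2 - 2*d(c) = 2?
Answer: 9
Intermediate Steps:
S = 2 (S = 2 + (⅙)*0 = 2 + 0 = 2)
d(c) = 0 (d(c) = 1 - ½*2 = 1 - 1 = 0)
R(U) = ¾ (R(U) = 3*(¼) = ¾)
r(M) = ¾
J = 6 (J = 0 + 6 = 6)
((r(d(S)) - 3)*4 + J)² = ((¾ - 3)*4 + 6)² = (-9/4*4 + 6)² = (-9 + 6)² = (-3)² = 9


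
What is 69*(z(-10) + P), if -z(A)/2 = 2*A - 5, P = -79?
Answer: -2001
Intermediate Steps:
z(A) = 10 - 4*A (z(A) = -2*(2*A - 5) = -2*(-5 + 2*A) = 10 - 4*A)
69*(z(-10) + P) = 69*((10 - 4*(-10)) - 79) = 69*((10 + 40) - 79) = 69*(50 - 79) = 69*(-29) = -2001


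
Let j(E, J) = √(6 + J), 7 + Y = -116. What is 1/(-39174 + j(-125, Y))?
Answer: -13058/511534131 - I*√13/511534131 ≈ -2.5527e-5 - 7.0485e-9*I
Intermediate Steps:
Y = -123 (Y = -7 - 116 = -123)
1/(-39174 + j(-125, Y)) = 1/(-39174 + √(6 - 123)) = 1/(-39174 + √(-117)) = 1/(-39174 + 3*I*√13)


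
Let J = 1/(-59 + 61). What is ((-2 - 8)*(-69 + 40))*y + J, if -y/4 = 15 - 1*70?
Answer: 127601/2 ≈ 63801.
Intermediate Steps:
J = 1/2 ≈ 0.50000
y = 220 (y = -4*(15 - 1*70) = -4*(15 - 70) = -4*(-55) = 220)
((-2 - 8)*(-69 + 40))*y + J = ((-2 - 8)*(-69 + 40))*220 + 1/2 = -10*(-29)*220 + 1/2 = 290*220 + 1/2 = 63800 + 1/2 = 127601/2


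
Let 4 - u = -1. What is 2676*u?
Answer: 13380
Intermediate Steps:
u = 5 (u = 4 - 1*(-1) = 4 + 1 = 5)
2676*u = 2676*5 = 13380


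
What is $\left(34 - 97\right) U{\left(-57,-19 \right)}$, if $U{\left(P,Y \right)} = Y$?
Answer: $1197$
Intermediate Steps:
$\left(34 - 97\right) U{\left(-57,-19 \right)} = \left(34 - 97\right) \left(-19\right) = \left(-63\right) \left(-19\right) = 1197$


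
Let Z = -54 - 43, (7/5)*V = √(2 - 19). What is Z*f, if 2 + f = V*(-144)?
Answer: 194 + 69840*I*√17/7 ≈ 194.0 + 41137.0*I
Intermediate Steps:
V = 5*I*√17/7 (V = 5*√(2 - 19)/7 = 5*√(-17)/7 = 5*(I*√17)/7 = 5*I*√17/7 ≈ 2.9451*I)
f = -2 - 720*I*√17/7 (f = -2 + (5*I*√17/7)*(-144) = -2 - 720*I*√17/7 ≈ -2.0 - 424.09*I)
Z = -97
Z*f = -97*(-2 - 720*I*√17/7) = 194 + 69840*I*√17/7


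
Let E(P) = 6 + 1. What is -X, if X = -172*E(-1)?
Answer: 1204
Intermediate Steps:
E(P) = 7
X = -1204 (X = -172*7 = -1204)
-X = -1*(-1204) = 1204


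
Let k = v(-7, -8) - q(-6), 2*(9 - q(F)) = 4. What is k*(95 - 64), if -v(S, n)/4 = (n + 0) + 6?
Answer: 31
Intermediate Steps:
v(S, n) = -24 - 4*n (v(S, n) = -4*((n + 0) + 6) = -4*(n + 6) = -4*(6 + n) = -24 - 4*n)
q(F) = 7 (q(F) = 9 - ½*4 = 9 - 2 = 7)
k = 1 (k = (-24 - 4*(-8)) - 1*7 = (-24 + 32) - 7 = 8 - 7 = 1)
k*(95 - 64) = 1*(95 - 64) = 1*31 = 31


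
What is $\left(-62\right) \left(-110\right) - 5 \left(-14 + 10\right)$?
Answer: $6840$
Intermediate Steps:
$\left(-62\right) \left(-110\right) - 5 \left(-14 + 10\right) = 6820 - -20 = 6820 + 20 = 6840$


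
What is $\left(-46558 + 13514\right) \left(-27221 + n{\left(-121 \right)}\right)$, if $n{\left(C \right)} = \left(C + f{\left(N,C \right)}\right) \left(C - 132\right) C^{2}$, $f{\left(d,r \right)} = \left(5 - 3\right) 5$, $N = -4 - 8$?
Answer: $-13585577389208$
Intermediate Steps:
$N = -12$ ($N = -4 - 8 = -12$)
$f{\left(d,r \right)} = 10$ ($f{\left(d,r \right)} = 2 \cdot 5 = 10$)
$n{\left(C \right)} = C^{2} \left(-132 + C\right) \left(10 + C\right)$ ($n{\left(C \right)} = \left(C + 10\right) \left(C - 132\right) C^{2} = \left(10 + C\right) \left(-132 + C\right) C^{2} = \left(-132 + C\right) \left(10 + C\right) C^{2} = C^{2} \left(-132 + C\right) \left(10 + C\right)$)
$\left(-46558 + 13514\right) \left(-27221 + n{\left(-121 \right)}\right) = \left(-46558 + 13514\right) \left(-27221 + \left(-121\right)^{2} \left(-1320 + \left(-121\right)^{2} - -14762\right)\right) = - 33044 \left(-27221 + 14641 \left(-1320 + 14641 + 14762\right)\right) = - 33044 \left(-27221 + 14641 \cdot 28083\right) = - 33044 \left(-27221 + 411163203\right) = \left(-33044\right) 411135982 = -13585577389208$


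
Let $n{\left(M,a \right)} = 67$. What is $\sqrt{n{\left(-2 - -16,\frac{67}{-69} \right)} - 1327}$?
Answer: $6 i \sqrt{35} \approx 35.496 i$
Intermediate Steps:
$\sqrt{n{\left(-2 - -16,\frac{67}{-69} \right)} - 1327} = \sqrt{67 - 1327} = \sqrt{-1260} = 6 i \sqrt{35}$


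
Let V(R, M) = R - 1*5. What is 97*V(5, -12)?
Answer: 0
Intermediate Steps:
V(R, M) = -5 + R (V(R, M) = R - 5 = -5 + R)
97*V(5, -12) = 97*(-5 + 5) = 97*0 = 0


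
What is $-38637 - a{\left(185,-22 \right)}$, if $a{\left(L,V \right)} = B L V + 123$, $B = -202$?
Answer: $-860900$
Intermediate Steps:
$a{\left(L,V \right)} = 123 - 202 L V$ ($a{\left(L,V \right)} = - 202 L V + 123 = 123 - 202 L V$)
$-38637 - a{\left(185,-22 \right)} = -38637 - \left(123 - 37370 \left(-22\right)\right) = -38637 - \left(123 + 822140\right) = -38637 - 822263 = -860900$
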